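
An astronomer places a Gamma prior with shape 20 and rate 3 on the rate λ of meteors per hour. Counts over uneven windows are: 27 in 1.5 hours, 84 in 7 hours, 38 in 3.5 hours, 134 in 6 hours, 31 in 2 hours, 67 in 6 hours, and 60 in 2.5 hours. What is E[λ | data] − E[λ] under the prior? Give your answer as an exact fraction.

502/63

Total count: 27 + 84 + 38 + 134 + 31 + 67 + 60 = 441.
Total exposure: 1.5 + 7 + 3.5 + 6 + 2 + 6 + 2.5 = 28.5 hours.
Posterior: α' = 20 + 441 = 461, β' = 3 + 28.5 = 63/2.
Posterior mean = 461/(63/2) = 922/63; prior mean = 20/3 = 20/3. Difference = 922/63 − 20/3 = 502/63.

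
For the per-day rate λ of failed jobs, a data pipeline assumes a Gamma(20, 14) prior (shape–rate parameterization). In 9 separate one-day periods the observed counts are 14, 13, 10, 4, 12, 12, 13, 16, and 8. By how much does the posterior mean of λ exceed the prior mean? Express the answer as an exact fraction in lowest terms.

624/161

Total count: 14 + 13 + 10 + 4 + 12 + 12 + 13 + 16 + 8 = 102.
Total exposure: 9 days.
By Gamma–Poisson conjugacy, the posterior is Gamma(α + Σx, β + Σt) = Gamma(20 + 102, 14 + 9) = Gamma(122, 23).
Posterior mean = 122/23 = 122/23; prior mean = 20/14 = 10/7. Difference = 122/23 − 10/7 = 624/161.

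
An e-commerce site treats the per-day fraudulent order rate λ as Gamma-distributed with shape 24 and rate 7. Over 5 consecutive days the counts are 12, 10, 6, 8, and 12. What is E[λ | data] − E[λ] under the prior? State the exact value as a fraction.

Total count: 12 + 10 + 6 + 8 + 12 = 48.
Total exposure: 5 days.
Conjugate update: add total count to the shape and total exposure to the rate, giving Gamma(72, 12).
Posterior mean = 72/12 = 6; prior mean = 24/7 = 24/7. Difference = 6 − 24/7 = 18/7.

18/7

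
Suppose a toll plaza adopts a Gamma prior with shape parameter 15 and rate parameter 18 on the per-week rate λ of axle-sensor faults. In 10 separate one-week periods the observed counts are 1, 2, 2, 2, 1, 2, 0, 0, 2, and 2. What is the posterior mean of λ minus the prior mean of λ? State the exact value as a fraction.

Total count: 1 + 2 + 2 + 2 + 1 + 2 + 0 + 0 + 2 + 2 = 14.
Total exposure: 10 weeks.
By Gamma–Poisson conjugacy, the posterior is Gamma(α + Σx, β + Σt) = Gamma(15 + 14, 18 + 10) = Gamma(29, 28).
Posterior mean = 29/28 = 29/28; prior mean = 15/18 = 5/6. Difference = 29/28 − 5/6 = 17/84.

17/84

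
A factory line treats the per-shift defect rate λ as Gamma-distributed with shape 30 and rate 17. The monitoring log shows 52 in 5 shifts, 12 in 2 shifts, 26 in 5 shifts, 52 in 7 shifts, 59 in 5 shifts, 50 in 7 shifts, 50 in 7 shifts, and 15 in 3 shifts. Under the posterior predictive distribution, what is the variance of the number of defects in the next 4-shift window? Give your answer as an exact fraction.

Total count: 52 + 12 + 26 + 52 + 59 + 50 + 50 + 15 = 316.
Total exposure: 5 + 2 + 5 + 7 + 5 + 7 + 7 + 3 = 41 shifts.
Gamma(α, β) with Poisson data over total exposure Σt gives posterior Gamma(α+Σx, β+Σt) = Gamma(346, 58).
The posterior predictive for a window of length T is Negative Binomial with variance T·α'·(β'+T)/β'² = 4·346·62/3364 = 21452/841.

21452/841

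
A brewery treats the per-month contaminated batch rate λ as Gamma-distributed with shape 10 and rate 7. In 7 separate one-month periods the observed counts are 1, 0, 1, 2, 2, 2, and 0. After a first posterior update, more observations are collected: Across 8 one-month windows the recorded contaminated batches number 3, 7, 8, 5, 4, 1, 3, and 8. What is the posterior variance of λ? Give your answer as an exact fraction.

Total count: 1 + 0 + 1 + 2 + 2 + 2 + 0 = 8.
Total exposure: 7 months.
After the first batch: Gamma(10 + 8, 7 + 7) = Gamma(18, 14).
Total count: 3 + 7 + 8 + 5 + 4 + 1 + 3 + 8 = 39.
Total exposure: 8 months.
After the second batch: Gamma(18 + 39, 14 + 8) = Gamma(57, 22).
Posterior variance = α'/β'² = 57/484.

57/484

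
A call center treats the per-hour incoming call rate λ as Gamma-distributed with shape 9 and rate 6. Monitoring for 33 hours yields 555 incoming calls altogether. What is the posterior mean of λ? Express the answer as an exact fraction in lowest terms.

188/13

Total count 555 over total exposure 33 hours.
Gamma(α, β) with Poisson data over total exposure Σt gives posterior Gamma(α+Σx, β+Σt) = Gamma(564, 39).
Posterior mean = α'/β' = 564/39 = 188/13.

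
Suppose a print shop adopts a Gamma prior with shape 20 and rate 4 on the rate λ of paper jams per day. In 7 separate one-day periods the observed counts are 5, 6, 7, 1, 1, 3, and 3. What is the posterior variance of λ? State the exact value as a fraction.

Total count: 5 + 6 + 7 + 1 + 1 + 3 + 3 = 26.
Total exposure: 7 days.
Conjugate update: add total count to the shape and total exposure to the rate, giving Gamma(46, 11).
Posterior variance = α'/β'² = 46/121.

46/121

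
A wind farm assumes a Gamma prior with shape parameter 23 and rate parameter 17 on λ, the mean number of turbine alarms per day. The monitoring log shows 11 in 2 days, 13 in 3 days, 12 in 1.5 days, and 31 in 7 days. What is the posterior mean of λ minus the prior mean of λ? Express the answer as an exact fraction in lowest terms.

1657/1037

Total count: 11 + 13 + 12 + 31 = 67.
Total exposure: 2 + 3 + 1.5 + 7 = 13.5 days.
By Gamma–Poisson conjugacy, the posterior is Gamma(α + Σx, β + Σt) = Gamma(23 + 67, 17 + 13.5) = Gamma(90, 61/2).
Posterior mean = 90/(61/2) = 180/61; prior mean = 23/17 = 23/17. Difference = 180/61 − 23/17 = 1657/1037.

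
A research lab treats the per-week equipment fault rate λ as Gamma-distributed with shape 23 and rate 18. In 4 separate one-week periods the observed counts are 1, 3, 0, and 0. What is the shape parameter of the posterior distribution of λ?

Total count: 1 + 3 + 0 + 0 = 4.
Total exposure: 4 weeks.
Conjugate update: add total count to the shape and total exposure to the rate, giving Gamma(27, 22).

27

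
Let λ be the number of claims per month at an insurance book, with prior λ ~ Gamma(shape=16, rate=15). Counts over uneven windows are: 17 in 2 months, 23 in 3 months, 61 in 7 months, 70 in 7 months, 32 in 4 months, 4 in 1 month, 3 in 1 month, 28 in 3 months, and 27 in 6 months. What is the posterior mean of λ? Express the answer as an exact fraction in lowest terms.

Total count: 17 + 23 + 61 + 70 + 32 + 4 + 3 + 28 + 27 = 265.
Total exposure: 2 + 3 + 7 + 7 + 4 + 1 + 1 + 3 + 6 = 34 months.
Conjugate update: add total count to the shape and total exposure to the rate, giving Gamma(281, 49).
Posterior mean = α'/β' = 281/49.

281/49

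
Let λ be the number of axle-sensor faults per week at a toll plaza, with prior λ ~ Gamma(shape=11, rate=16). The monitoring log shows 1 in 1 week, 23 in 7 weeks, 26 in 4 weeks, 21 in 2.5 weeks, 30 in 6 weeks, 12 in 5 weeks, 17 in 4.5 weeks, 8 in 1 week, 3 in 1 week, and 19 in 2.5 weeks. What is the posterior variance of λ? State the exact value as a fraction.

Total count: 1 + 23 + 26 + 21 + 30 + 12 + 17 + 8 + 3 + 19 = 160.
Total exposure: 1 + 7 + 4 + 2.5 + 6 + 5 + 4.5 + 1 + 1 + 2.5 = 34.5 weeks.
Conjugate update: add total count to the shape and total exposure to the rate, giving Gamma(171, 101/2).
Posterior variance = α'/β'² = 171/(10201/4) = 684/10201.

684/10201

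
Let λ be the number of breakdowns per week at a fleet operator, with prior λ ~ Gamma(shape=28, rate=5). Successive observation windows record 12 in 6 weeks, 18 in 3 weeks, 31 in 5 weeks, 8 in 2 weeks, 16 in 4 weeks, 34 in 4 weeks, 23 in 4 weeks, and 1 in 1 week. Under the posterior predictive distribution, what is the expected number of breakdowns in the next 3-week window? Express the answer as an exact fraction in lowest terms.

Total count: 12 + 18 + 31 + 8 + 16 + 34 + 23 + 1 = 143.
Total exposure: 6 + 3 + 5 + 2 + 4 + 4 + 4 + 1 = 29 weeks.
Posterior: α' = 28 + 143 = 171, β' = 5 + 29 = 34.
Predictive mean over a 3-week window = T·E[λ|data] = 3·171/34 = 513/34.

513/34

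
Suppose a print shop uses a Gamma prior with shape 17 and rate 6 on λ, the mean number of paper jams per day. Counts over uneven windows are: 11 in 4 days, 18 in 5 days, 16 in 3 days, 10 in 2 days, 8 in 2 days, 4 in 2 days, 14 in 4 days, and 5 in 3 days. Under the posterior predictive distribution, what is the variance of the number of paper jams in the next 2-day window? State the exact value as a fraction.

6798/961

Total count: 11 + 18 + 16 + 10 + 8 + 4 + 14 + 5 = 86.
Total exposure: 4 + 5 + 3 + 2 + 2 + 2 + 4 + 3 = 25 days.
By Gamma–Poisson conjugacy, the posterior is Gamma(α + Σx, β + Σt) = Gamma(17 + 86, 6 + 25) = Gamma(103, 31).
The posterior predictive for a window of length T is Negative Binomial with variance T·α'·(β'+T)/β'² = 2·103·33/961 = 6798/961.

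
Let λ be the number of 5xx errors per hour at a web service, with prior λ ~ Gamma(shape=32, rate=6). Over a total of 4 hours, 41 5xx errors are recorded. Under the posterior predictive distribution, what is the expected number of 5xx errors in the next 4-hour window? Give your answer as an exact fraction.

146/5

Total count 41 over total exposure 4 hours.
Gamma(α, β) with Poisson data over total exposure Σt gives posterior Gamma(α+Σx, β+Σt) = Gamma(73, 10).
Predictive mean over a 4-hour window = T·E[λ|data] = 4·73/10 = 146/5.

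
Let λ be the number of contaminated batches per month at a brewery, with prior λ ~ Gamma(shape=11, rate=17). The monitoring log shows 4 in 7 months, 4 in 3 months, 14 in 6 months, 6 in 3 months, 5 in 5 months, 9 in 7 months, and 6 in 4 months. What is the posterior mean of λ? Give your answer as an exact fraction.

Total count: 4 + 4 + 14 + 6 + 5 + 9 + 6 = 48.
Total exposure: 7 + 3 + 6 + 3 + 5 + 7 + 4 = 35 months.
By Gamma–Poisson conjugacy, the posterior is Gamma(α + Σx, β + Σt) = Gamma(11 + 48, 17 + 35) = Gamma(59, 52).
Posterior mean = α'/β' = 59/52.

59/52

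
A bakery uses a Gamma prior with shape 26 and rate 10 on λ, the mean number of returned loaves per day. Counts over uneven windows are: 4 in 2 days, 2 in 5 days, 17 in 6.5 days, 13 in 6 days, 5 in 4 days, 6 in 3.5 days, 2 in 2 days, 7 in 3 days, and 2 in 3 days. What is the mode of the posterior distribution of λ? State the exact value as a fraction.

83/45

Total count: 4 + 2 + 17 + 13 + 5 + 6 + 2 + 7 + 2 = 58.
Total exposure: 2 + 5 + 6.5 + 6 + 4 + 3.5 + 2 + 3 + 3 = 35 days.
By Gamma–Poisson conjugacy, the posterior is Gamma(α + Σx, β + Σt) = Gamma(26 + 58, 10 + 35) = Gamma(84, 45).
Posterior mode = (α'−1)/β' = 83/45.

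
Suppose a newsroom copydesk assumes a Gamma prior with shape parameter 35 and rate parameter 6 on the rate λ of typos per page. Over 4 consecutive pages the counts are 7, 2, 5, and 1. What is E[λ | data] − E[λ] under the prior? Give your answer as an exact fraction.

-5/6

Total count: 7 + 2 + 5 + 1 = 15.
Total exposure: 4 pages.
Gamma(α, β) with Poisson data over total exposure Σt gives posterior Gamma(α+Σx, β+Σt) = Gamma(50, 10).
Posterior mean = 50/10 = 5; prior mean = 35/6 = 35/6. Difference = 5 − 35/6 = -5/6.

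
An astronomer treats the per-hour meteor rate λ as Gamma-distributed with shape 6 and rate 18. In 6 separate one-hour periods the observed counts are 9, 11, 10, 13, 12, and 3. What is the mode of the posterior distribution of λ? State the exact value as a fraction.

Total count: 9 + 11 + 10 + 13 + 12 + 3 = 58.
Total exposure: 6 hours.
Posterior: α' = 6 + 58 = 64, β' = 18 + 6 = 24.
Posterior mode = (α'−1)/β' = 63/24 = 21/8.

21/8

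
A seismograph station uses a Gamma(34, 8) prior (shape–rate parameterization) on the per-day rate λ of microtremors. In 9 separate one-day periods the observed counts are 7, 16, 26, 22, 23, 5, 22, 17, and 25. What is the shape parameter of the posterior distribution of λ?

Total count: 7 + 16 + 26 + 22 + 23 + 5 + 22 + 17 + 25 = 163.
Total exposure: 9 days.
Gamma(α, β) with Poisson data over total exposure Σt gives posterior Gamma(α+Σx, β+Σt) = Gamma(197, 17).

197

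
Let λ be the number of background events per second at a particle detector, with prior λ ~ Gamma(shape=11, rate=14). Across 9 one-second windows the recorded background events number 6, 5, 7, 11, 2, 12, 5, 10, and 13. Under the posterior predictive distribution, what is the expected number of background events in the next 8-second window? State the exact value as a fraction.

Total count: 6 + 5 + 7 + 11 + 2 + 12 + 5 + 10 + 13 = 71.
Total exposure: 9 seconds.
Gamma(α, β) with Poisson data over total exposure Σt gives posterior Gamma(α+Σx, β+Σt) = Gamma(82, 23).
Predictive mean over an 8-second window = T·E[λ|data] = 8·82/23 = 656/23.

656/23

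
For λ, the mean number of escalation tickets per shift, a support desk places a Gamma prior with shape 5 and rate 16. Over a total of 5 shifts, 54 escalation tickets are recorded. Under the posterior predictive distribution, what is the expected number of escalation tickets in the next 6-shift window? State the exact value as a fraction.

Total count 54 over total exposure 5 shifts.
The Gamma prior is conjugate for the Poisson rate, so λ | data ~ Gamma(5+54, 16+5) = Gamma(59, 21).
Predictive mean over a 6-shift window = T·E[λ|data] = 6·59/21 = 118/7.

118/7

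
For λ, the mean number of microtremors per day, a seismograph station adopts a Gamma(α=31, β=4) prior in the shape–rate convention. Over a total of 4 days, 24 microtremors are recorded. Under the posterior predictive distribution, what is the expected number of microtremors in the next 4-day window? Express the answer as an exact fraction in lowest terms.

Total count 24 over total exposure 4 days.
The Gamma prior is conjugate for the Poisson rate, so λ | data ~ Gamma(31+24, 4+4) = Gamma(55, 8).
Predictive mean over a 4-day window = T·E[λ|data] = 4·55/8 = 55/2.

55/2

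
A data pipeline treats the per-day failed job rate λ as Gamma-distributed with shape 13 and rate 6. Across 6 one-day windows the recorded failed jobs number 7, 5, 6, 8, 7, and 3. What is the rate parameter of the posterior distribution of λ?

12

Total count: 7 + 5 + 6 + 8 + 7 + 3 = 36.
Total exposure: 6 days.
The Gamma prior is conjugate for the Poisson rate, so λ | data ~ Gamma(13+36, 6+6) = Gamma(49, 12).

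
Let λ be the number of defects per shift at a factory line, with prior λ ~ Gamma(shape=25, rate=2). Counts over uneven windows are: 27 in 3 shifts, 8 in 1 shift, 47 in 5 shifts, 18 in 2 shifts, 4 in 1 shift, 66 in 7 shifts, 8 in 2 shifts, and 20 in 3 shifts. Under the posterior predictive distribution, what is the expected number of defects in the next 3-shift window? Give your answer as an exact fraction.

669/26

Total count: 27 + 8 + 47 + 18 + 4 + 66 + 8 + 20 = 198.
Total exposure: 3 + 1 + 5 + 2 + 1 + 7 + 2 + 3 = 24 shifts.
Posterior: α' = 25 + 198 = 223, β' = 2 + 24 = 26.
Predictive mean over a 3-shift window = T·E[λ|data] = 3·223/26 = 669/26.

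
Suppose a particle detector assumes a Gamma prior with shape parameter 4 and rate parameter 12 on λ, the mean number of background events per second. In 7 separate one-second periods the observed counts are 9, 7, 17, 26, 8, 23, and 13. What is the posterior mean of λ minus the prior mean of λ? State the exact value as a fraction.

Total count: 9 + 7 + 17 + 26 + 8 + 23 + 13 = 103.
Total exposure: 7 seconds.
Gamma(α, β) with Poisson data over total exposure Σt gives posterior Gamma(α+Σx, β+Σt) = Gamma(107, 19).
Posterior mean = 107/19 = 107/19; prior mean = 4/12 = 1/3. Difference = 107/19 − 1/3 = 302/57.

302/57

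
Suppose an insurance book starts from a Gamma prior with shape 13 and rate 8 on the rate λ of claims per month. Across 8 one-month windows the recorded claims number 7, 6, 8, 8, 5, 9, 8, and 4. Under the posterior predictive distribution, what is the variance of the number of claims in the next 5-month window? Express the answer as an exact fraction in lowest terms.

Total count: 7 + 6 + 8 + 8 + 5 + 9 + 8 + 4 = 55.
Total exposure: 8 months.
Posterior: α' = 13 + 55 = 68, β' = 8 + 8 = 16.
The posterior predictive for a window of length T is Negative Binomial with variance T·α'·(β'+T)/β'² = 5·68·21/256 = 1785/64.

1785/64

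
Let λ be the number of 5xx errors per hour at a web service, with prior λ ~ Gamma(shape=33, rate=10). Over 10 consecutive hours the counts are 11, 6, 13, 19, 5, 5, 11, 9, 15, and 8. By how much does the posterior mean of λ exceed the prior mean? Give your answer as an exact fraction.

Total count: 11 + 6 + 13 + 19 + 5 + 5 + 11 + 9 + 15 + 8 = 102.
Total exposure: 10 hours.
By Gamma–Poisson conjugacy, the posterior is Gamma(α + Σx, β + Σt) = Gamma(33 + 102, 10 + 10) = Gamma(135, 20).
Posterior mean = 135/20 = 27/4; prior mean = 33/10 = 33/10. Difference = 27/4 − 33/10 = 69/20.

69/20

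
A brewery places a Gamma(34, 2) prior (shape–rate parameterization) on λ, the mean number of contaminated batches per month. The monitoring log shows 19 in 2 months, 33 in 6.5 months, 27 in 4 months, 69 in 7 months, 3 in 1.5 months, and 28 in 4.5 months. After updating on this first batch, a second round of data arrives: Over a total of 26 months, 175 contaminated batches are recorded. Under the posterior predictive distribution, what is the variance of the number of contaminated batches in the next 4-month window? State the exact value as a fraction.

Total count: 19 + 33 + 27 + 69 + 3 + 28 = 179.
Total exposure: 2 + 6.5 + 4 + 7 + 1.5 + 4.5 = 25.5 months.
After the first batch: Gamma(34 + 179, 2 + 25.5) = Gamma(213, 55/2).
Total count 175 over total exposure 26 months.
After the second batch: Gamma(213 + 175, 55/2 + 26) = Gamma(388, 107/2).
The posterior predictive for a window of length T is Negative Binomial with variance T·α'·(β'+T)/β'² = 4·388·(115/2)/(11449/4) = 356960/11449.

356960/11449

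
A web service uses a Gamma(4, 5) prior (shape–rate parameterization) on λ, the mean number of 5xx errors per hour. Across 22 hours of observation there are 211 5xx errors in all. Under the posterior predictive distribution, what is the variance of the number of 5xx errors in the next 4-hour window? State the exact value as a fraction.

26660/729

Total count 211 over total exposure 22 hours.
Posterior: α' = 4 + 211 = 215, β' = 5 + 22 = 27.
The posterior predictive for a window of length T is Negative Binomial with variance T·α'·(β'+T)/β'² = 4·215·31/729 = 26660/729.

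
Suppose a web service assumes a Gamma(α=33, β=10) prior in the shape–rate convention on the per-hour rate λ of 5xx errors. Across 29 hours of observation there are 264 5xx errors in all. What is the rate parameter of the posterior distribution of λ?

Total count 264 over total exposure 29 hours.
By Gamma–Poisson conjugacy, the posterior is Gamma(α + Σx, β + Σt) = Gamma(33 + 264, 10 + 29) = Gamma(297, 39).

39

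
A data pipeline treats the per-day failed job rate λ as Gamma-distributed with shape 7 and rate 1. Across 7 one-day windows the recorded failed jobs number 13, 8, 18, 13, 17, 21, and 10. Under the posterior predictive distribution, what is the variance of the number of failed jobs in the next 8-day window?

Total count: 13 + 8 + 18 + 13 + 17 + 21 + 10 = 100.
Total exposure: 7 days.
By Gamma–Poisson conjugacy, the posterior is Gamma(α + Σx, β + Σt) = Gamma(7 + 100, 1 + 7) = Gamma(107, 8).
The posterior predictive for a window of length T is Negative Binomial with variance T·α'·(β'+T)/β'² = 8·107·16/64 = 214.

214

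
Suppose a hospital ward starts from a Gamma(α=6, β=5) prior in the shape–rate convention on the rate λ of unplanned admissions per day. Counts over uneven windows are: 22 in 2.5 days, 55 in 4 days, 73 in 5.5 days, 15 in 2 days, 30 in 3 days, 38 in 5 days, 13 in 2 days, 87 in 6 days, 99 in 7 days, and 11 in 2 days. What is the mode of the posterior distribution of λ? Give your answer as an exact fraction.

Total count: 22 + 55 + 73 + 15 + 30 + 38 + 13 + 87 + 99 + 11 = 443.
Total exposure: 2.5 + 4 + 5.5 + 2 + 3 + 5 + 2 + 6 + 7 + 2 = 39 days.
By Gamma–Poisson conjugacy, the posterior is Gamma(α + Σx, β + Σt) = Gamma(6 + 443, 5 + 39) = Gamma(449, 44).
Posterior mode = (α'−1)/β' = 448/44 = 112/11.

112/11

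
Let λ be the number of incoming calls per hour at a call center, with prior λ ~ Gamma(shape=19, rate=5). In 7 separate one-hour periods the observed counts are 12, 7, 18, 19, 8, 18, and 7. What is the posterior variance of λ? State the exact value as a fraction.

Total count: 12 + 7 + 18 + 19 + 8 + 18 + 7 = 89.
Total exposure: 7 hours.
By Gamma–Poisson conjugacy, the posterior is Gamma(α + Σx, β + Σt) = Gamma(19 + 89, 5 + 7) = Gamma(108, 12).
Posterior variance = α'/β'² = 108/144 = 3/4.

3/4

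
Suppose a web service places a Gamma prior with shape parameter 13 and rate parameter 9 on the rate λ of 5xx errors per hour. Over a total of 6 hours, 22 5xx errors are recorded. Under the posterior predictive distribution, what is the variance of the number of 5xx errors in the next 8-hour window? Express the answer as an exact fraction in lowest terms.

1288/45

Total count 22 over total exposure 6 hours.
By Gamma–Poisson conjugacy, the posterior is Gamma(α + Σx, β + Σt) = Gamma(13 + 22, 9 + 6) = Gamma(35, 15).
The posterior predictive for a window of length T is Negative Binomial with variance T·α'·(β'+T)/β'² = 8·35·23/225 = 1288/45.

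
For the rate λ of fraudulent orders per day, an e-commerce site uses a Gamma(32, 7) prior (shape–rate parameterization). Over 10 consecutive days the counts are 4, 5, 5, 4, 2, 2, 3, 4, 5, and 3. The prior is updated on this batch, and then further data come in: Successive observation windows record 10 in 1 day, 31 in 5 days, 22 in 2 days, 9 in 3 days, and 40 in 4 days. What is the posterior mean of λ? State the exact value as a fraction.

181/32

Total count: 4 + 5 + 5 + 4 + 2 + 2 + 3 + 4 + 5 + 3 = 37.
Total exposure: 10 days.
After the first batch: Gamma(32 + 37, 7 + 10) = Gamma(69, 17).
Total count: 10 + 31 + 22 + 9 + 40 = 112.
Total exposure: 1 + 5 + 2 + 3 + 4 = 15 days.
After the second batch: Gamma(69 + 112, 17 + 15) = Gamma(181, 32).
Posterior mean = α'/β' = 181/32.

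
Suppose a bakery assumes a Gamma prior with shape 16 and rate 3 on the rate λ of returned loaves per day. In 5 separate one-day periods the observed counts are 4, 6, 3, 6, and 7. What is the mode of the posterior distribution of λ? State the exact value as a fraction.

Total count: 4 + 6 + 3 + 6 + 7 = 26.
Total exposure: 5 days.
Conjugate update: add total count to the shape and total exposure to the rate, giving Gamma(42, 8).
Posterior mode = (α'−1)/β' = 41/8.

41/8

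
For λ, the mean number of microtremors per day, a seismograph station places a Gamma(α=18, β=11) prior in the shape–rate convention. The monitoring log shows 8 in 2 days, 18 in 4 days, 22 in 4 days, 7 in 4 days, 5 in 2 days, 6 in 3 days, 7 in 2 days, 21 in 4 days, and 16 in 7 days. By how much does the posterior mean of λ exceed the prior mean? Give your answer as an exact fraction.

Total count: 8 + 18 + 22 + 7 + 5 + 6 + 7 + 21 + 16 = 110.
Total exposure: 2 + 4 + 4 + 4 + 2 + 3 + 2 + 4 + 7 = 32 days.
Conjugate update: add total count to the shape and total exposure to the rate, giving Gamma(128, 43).
Posterior mean = 128/43 = 128/43; prior mean = 18/11 = 18/11. Difference = 128/43 − 18/11 = 634/473.

634/473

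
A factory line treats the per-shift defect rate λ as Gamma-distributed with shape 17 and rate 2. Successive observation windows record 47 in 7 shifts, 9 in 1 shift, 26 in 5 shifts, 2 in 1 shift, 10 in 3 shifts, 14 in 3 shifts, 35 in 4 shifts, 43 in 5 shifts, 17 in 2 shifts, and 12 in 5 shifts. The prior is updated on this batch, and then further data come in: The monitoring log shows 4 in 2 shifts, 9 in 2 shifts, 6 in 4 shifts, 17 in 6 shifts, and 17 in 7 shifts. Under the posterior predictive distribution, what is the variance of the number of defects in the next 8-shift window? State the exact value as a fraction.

Total count: 47 + 9 + 26 + 2 + 10 + 14 + 35 + 43 + 17 + 12 = 215.
Total exposure: 7 + 1 + 5 + 1 + 3 + 3 + 4 + 5 + 2 + 5 = 36 shifts.
After the first batch: Gamma(17 + 215, 2 + 36) = Gamma(232, 38).
Total count: 4 + 9 + 6 + 17 + 17 = 53.
Total exposure: 2 + 2 + 4 + 6 + 7 = 21 shifts.
After the second batch: Gamma(232 + 53, 38 + 21) = Gamma(285, 59).
The posterior predictive for a window of length T is Negative Binomial with variance T·α'·(β'+T)/β'² = 8·285·67/3481 = 152760/3481.

152760/3481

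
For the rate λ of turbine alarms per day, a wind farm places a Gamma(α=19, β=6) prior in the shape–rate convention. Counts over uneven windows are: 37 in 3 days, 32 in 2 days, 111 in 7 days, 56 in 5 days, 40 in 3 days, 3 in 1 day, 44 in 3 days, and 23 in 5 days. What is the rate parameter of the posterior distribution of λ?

35

Total count: 37 + 32 + 111 + 56 + 40 + 3 + 44 + 23 = 346.
Total exposure: 3 + 2 + 7 + 5 + 3 + 1 + 3 + 5 = 29 days.
By Gamma–Poisson conjugacy, the posterior is Gamma(α + Σx, β + Σt) = Gamma(19 + 346, 6 + 29) = Gamma(365, 35).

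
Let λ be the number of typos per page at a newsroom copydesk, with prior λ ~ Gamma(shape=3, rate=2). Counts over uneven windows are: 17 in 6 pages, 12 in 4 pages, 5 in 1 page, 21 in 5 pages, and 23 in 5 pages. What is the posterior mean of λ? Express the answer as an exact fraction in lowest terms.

Total count: 17 + 12 + 5 + 21 + 23 = 78.
Total exposure: 6 + 4 + 1 + 5 + 5 = 21 pages.
By Gamma–Poisson conjugacy, the posterior is Gamma(α + Σx, β + Σt) = Gamma(3 + 78, 2 + 21) = Gamma(81, 23).
Posterior mean = α'/β' = 81/23.

81/23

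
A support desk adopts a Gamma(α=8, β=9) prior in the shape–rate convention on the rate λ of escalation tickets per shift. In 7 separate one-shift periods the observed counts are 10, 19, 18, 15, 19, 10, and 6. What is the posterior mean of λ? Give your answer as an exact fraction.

Total count: 10 + 19 + 18 + 15 + 19 + 10 + 6 = 97.
Total exposure: 7 shifts.
Conjugate update: add total count to the shape and total exposure to the rate, giving Gamma(105, 16).
Posterior mean = α'/β' = 105/16.

105/16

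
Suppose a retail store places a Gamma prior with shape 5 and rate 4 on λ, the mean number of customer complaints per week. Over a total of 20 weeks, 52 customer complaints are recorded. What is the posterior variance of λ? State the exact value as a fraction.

Total count 52 over total exposure 20 weeks.
Gamma(α, β) with Poisson data over total exposure Σt gives posterior Gamma(α+Σx, β+Σt) = Gamma(57, 24).
Posterior variance = α'/β'² = 57/576 = 19/192.

19/192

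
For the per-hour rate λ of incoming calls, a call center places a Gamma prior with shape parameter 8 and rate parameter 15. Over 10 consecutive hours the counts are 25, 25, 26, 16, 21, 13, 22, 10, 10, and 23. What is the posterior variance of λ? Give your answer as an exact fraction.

199/625

Total count: 25 + 25 + 26 + 16 + 21 + 13 + 22 + 10 + 10 + 23 = 191.
Total exposure: 10 hours.
By Gamma–Poisson conjugacy, the posterior is Gamma(α + Σx, β + Σt) = Gamma(8 + 191, 15 + 10) = Gamma(199, 25).
Posterior variance = α'/β'² = 199/625.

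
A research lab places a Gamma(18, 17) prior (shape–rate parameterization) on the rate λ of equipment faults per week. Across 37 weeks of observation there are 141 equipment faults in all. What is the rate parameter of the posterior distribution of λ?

Total count 141 over total exposure 37 weeks.
Conjugate update: add total count to the shape and total exposure to the rate, giving Gamma(159, 54).

54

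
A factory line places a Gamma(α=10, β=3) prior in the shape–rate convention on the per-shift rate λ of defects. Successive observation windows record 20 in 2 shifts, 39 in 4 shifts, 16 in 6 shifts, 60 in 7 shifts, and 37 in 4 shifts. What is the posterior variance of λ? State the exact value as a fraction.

Total count: 20 + 39 + 16 + 60 + 37 = 172.
Total exposure: 2 + 4 + 6 + 7 + 4 = 23 shifts.
Gamma(α, β) with Poisson data over total exposure Σt gives posterior Gamma(α+Σx, β+Σt) = Gamma(182, 26).
Posterior variance = α'/β'² = 182/676 = 7/26.

7/26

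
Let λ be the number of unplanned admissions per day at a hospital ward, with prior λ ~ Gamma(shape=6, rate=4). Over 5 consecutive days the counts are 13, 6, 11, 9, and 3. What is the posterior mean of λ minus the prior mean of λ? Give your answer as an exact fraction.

Total count: 13 + 6 + 11 + 9 + 3 = 42.
Total exposure: 5 days.
Gamma(α, β) with Poisson data over total exposure Σt gives posterior Gamma(α+Σx, β+Σt) = Gamma(48, 9).
Posterior mean = 48/9 = 16/3; prior mean = 6/4 = 3/2. Difference = 16/3 − 3/2 = 23/6.

23/6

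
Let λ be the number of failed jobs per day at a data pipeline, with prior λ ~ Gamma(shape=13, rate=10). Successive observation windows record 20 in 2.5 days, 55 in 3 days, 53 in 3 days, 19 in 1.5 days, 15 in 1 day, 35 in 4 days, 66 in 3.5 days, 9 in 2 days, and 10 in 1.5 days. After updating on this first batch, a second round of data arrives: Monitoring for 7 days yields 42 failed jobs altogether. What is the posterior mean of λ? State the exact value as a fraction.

Total count: 20 + 55 + 53 + 19 + 15 + 35 + 66 + 9 + 10 = 282.
Total exposure: 2.5 + 3 + 3 + 1.5 + 1 + 4 + 3.5 + 2 + 1.5 = 22 days.
After the first batch: Gamma(13 + 282, 10 + 22) = Gamma(295, 32).
Total count 42 over total exposure 7 days.
After the second batch: Gamma(295 + 42, 32 + 7) = Gamma(337, 39).
Posterior mean = α'/β' = 337/39.

337/39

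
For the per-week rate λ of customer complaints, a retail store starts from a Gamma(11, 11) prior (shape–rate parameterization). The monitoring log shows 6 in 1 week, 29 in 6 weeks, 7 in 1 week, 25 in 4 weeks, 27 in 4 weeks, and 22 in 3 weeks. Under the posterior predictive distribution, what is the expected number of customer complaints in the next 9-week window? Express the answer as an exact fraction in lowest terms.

381/10

Total count: 6 + 29 + 7 + 25 + 27 + 22 = 116.
Total exposure: 1 + 6 + 1 + 4 + 4 + 3 = 19 weeks.
Conjugate update: add total count to the shape and total exposure to the rate, giving Gamma(127, 30).
Predictive mean over a 9-week window = T·E[λ|data] = 9·127/30 = 381/10.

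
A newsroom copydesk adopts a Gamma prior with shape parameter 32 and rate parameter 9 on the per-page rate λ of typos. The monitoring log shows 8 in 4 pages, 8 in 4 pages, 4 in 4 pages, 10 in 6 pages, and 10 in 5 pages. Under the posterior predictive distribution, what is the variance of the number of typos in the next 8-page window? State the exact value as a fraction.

45/2

Total count: 8 + 8 + 4 + 10 + 10 = 40.
Total exposure: 4 + 4 + 4 + 6 + 5 = 23 pages.
Gamma(α, β) with Poisson data over total exposure Σt gives posterior Gamma(α+Σx, β+Σt) = Gamma(72, 32).
The posterior predictive for a window of length T is Negative Binomial with variance T·α'·(β'+T)/β'² = 8·72·40/1024 = 45/2.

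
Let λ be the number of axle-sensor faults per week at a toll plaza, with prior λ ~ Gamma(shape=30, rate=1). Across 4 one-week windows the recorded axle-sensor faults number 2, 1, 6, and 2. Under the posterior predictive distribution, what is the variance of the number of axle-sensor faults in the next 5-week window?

82

Total count: 2 + 1 + 6 + 2 = 11.
Total exposure: 4 weeks.
Posterior: α' = 30 + 11 = 41, β' = 1 + 4 = 5.
The posterior predictive for a window of length T is Negative Binomial with variance T·α'·(β'+T)/β'² = 5·41·10/25 = 82.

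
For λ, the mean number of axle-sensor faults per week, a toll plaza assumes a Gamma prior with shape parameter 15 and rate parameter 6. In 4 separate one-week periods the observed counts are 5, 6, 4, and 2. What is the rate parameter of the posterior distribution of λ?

Total count: 5 + 6 + 4 + 2 = 17.
Total exposure: 4 weeks.
Posterior: α' = 15 + 17 = 32, β' = 6 + 4 = 10.

10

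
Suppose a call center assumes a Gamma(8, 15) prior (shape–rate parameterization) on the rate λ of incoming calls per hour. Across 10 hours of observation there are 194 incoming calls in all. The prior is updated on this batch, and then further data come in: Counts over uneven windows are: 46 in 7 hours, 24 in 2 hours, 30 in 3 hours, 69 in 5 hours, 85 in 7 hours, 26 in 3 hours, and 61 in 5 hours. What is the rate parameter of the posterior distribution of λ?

57

Total count 194 over total exposure 10 hours.
After the first batch: Gamma(8 + 194, 15 + 10) = Gamma(202, 25).
Total count: 46 + 24 + 30 + 69 + 85 + 26 + 61 = 341.
Total exposure: 7 + 2 + 3 + 5 + 7 + 3 + 5 = 32 hours.
After the second batch: Gamma(202 + 341, 25 + 32) = Gamma(543, 57).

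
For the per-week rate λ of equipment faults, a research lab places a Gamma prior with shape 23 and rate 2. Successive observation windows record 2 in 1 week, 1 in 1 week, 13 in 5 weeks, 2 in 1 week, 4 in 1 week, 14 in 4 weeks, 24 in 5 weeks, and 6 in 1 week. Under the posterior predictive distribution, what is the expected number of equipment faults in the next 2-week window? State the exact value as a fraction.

Total count: 2 + 1 + 13 + 2 + 4 + 14 + 24 + 6 = 66.
Total exposure: 1 + 1 + 5 + 1 + 1 + 4 + 5 + 1 = 19 weeks.
Posterior: α' = 23 + 66 = 89, β' = 2 + 19 = 21.
Predictive mean over a 2-week window = T·E[λ|data] = 2·89/21 = 178/21.

178/21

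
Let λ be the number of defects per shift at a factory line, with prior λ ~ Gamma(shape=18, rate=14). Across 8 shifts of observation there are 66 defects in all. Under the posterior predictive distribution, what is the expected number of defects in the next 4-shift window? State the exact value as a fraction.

Total count 66 over total exposure 8 shifts.
Posterior: α' = 18 + 66 = 84, β' = 14 + 8 = 22.
Predictive mean over a 4-shift window = T·E[λ|data] = 4·84/22 = 168/11.

168/11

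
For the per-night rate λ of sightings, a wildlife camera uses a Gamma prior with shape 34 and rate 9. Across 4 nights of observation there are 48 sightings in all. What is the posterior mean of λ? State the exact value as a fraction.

82/13

Total count 48 over total exposure 4 nights.
Posterior: α' = 34 + 48 = 82, β' = 9 + 4 = 13.
Posterior mean = α'/β' = 82/13.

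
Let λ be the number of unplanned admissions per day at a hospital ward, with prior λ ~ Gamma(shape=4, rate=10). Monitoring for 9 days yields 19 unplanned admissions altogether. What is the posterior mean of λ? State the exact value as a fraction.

23/19

Total count 19 over total exposure 9 days.
Posterior: α' = 4 + 19 = 23, β' = 10 + 9 = 19.
Posterior mean = α'/β' = 23/19.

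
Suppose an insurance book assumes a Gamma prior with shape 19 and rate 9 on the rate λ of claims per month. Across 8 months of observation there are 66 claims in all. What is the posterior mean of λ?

Total count 66 over total exposure 8 months.
By Gamma–Poisson conjugacy, the posterior is Gamma(α + Σx, β + Σt) = Gamma(19 + 66, 9 + 8) = Gamma(85, 17).
Posterior mean = α'/β' = 85/17 = 5.

5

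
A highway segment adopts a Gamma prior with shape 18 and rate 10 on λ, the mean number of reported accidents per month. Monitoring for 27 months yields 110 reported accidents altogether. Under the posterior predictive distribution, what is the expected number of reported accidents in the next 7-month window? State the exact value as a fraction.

896/37

Total count 110 over total exposure 27 months.
By Gamma–Poisson conjugacy, the posterior is Gamma(α + Σx, β + Σt) = Gamma(18 + 110, 10 + 27) = Gamma(128, 37).
Predictive mean over a 7-month window = T·E[λ|data] = 7·128/37 = 896/37.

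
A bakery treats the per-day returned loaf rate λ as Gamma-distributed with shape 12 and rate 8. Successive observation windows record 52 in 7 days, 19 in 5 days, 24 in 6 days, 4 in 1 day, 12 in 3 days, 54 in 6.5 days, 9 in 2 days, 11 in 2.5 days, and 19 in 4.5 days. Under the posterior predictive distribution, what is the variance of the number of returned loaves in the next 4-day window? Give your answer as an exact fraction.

171072/8281

Total count: 52 + 19 + 24 + 4 + 12 + 54 + 9 + 11 + 19 = 204.
Total exposure: 7 + 5 + 6 + 1 + 3 + 6.5 + 2 + 2.5 + 4.5 = 37.5 days.
The Gamma prior is conjugate for the Poisson rate, so λ | data ~ Gamma(12+204, 8+37.5) = Gamma(216, 91/2).
The posterior predictive for a window of length T is Negative Binomial with variance T·α'·(β'+T)/β'² = 4·216·(99/2)/(8281/4) = 171072/8281.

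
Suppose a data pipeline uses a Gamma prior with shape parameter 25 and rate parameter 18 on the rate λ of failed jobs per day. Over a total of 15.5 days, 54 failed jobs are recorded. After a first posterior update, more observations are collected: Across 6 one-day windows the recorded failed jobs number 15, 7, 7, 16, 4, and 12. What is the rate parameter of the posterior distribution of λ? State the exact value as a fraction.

Total count 54 over total exposure 15.5 days.
After the first batch: Gamma(25 + 54, 18 + 15.5) = Gamma(79, 67/2).
Total count: 15 + 7 + 7 + 16 + 4 + 12 = 61.
Total exposure: 6 days.
After the second batch: Gamma(79 + 61, 67/2 + 6) = Gamma(140, 79/2).

79/2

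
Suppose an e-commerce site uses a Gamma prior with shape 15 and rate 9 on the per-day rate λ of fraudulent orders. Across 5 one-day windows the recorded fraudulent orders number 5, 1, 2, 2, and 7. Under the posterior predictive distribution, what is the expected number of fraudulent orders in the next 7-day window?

16

Total count: 5 + 1 + 2 + 2 + 7 = 17.
Total exposure: 5 days.
The Gamma prior is conjugate for the Poisson rate, so λ | data ~ Gamma(15+17, 9+5) = Gamma(32, 14).
Predictive mean over a 7-day window = T·E[λ|data] = 7·32/14 = 16.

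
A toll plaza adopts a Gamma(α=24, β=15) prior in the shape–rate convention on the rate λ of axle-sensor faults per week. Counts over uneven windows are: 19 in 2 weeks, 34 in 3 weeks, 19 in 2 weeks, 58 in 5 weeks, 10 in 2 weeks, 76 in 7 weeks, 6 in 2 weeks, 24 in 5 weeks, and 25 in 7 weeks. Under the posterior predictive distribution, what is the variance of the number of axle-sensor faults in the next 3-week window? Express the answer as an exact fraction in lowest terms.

9381/500

Total count: 19 + 34 + 19 + 58 + 10 + 76 + 6 + 24 + 25 = 271.
Total exposure: 2 + 3 + 2 + 5 + 2 + 7 + 2 + 5 + 7 = 35 weeks.
Gamma(α, β) with Poisson data over total exposure Σt gives posterior Gamma(α+Σx, β+Σt) = Gamma(295, 50).
The posterior predictive for a window of length T is Negative Binomial with variance T·α'·(β'+T)/β'² = 3·295·53/2500 = 9381/500.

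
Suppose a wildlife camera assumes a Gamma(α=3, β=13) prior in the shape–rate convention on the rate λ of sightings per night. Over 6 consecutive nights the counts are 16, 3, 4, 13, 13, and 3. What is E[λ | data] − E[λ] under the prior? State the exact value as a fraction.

Total count: 16 + 3 + 4 + 13 + 13 + 3 = 52.
Total exposure: 6 nights.
Gamma(α, β) with Poisson data over total exposure Σt gives posterior Gamma(α+Σx, β+Σt) = Gamma(55, 19).
Posterior mean = 55/19 = 55/19; prior mean = 3/13 = 3/13. Difference = 55/19 − 3/13 = 658/247.

658/247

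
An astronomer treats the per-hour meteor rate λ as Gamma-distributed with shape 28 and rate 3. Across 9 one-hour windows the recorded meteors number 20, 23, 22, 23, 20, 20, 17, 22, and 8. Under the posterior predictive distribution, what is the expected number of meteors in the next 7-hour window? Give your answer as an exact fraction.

Total count: 20 + 23 + 22 + 23 + 20 + 20 + 17 + 22 + 8 = 175.
Total exposure: 9 hours.
Posterior: α' = 28 + 175 = 203, β' = 3 + 9 = 12.
Predictive mean over a 7-hour window = T·E[λ|data] = 7·203/12 = 1421/12.

1421/12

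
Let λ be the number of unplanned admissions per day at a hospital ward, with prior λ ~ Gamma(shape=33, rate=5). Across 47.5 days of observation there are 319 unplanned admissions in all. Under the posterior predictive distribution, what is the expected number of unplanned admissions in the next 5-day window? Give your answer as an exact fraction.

704/21

Total count 319 over total exposure 47.5 days.
The Gamma prior is conjugate for the Poisson rate, so λ | data ~ Gamma(33+319, 5+47.5) = Gamma(352, 105/2).
Predictive mean over a 5-day window = T·E[λ|data] = 5·352/(105/2) = 704/21.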